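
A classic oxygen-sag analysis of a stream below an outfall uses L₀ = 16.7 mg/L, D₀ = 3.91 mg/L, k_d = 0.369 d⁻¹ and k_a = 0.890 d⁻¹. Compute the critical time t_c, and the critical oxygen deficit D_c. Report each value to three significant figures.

t_c ≈ 0.920 d; D_c ≈ 4.93 mg/L

With k_a/k_d = 2.412 and 1 − D₀(k_a−k_d)/(k_d L₀) = 0.6694,
t_c = ln(2.412 × 0.6694) / (0.890 − 0.369) = ln(1.615) / 0.5210 = 0.4791/0.5210 = 0.9196 d.
D_c = (k_d/k_a) L₀ e^(−k_d t_c) = (0.369/0.890) × 16.7 × e^(−0.369×0.9196) = 0.4146 × 16.7 × 0.7123 = 4.932 mg/L.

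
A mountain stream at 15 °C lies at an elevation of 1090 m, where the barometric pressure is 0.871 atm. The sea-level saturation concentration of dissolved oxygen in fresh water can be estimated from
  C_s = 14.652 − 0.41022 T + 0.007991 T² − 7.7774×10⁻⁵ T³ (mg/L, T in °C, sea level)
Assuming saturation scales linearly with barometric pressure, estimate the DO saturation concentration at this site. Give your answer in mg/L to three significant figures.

At sea level: C_s = 14.652 − 0.41022×15 + 0.007991×15² − 7.7774×10⁻⁵×15³ = 10.03 mg/L.
Pressure correction: C_s' = 10.03 × 0.871 = 8.740 mg/L.

C_s ≈ 8.74 mg/L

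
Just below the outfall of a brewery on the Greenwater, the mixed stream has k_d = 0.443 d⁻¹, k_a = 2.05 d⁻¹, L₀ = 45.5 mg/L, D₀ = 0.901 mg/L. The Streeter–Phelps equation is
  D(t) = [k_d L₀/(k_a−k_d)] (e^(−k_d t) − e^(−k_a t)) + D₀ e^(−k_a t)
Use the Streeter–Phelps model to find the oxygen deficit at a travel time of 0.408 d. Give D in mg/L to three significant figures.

D ≈ 5.42 mg/L

k_d L₀/(k_a−k_d) = 0.443×45.5/(2.05−0.443) = 20.16/1.607 = 12.54 mg/L.
e^(−k_d t) = e^(−0.443×0.4080) = 0.8346; e^(−k_a t) = e^(−2.05×0.4080) = 0.4333.
D = 12.54 × (0.8346 − 0.4333) + 0.901 × 0.4333 = 5.035 + 0.3904 = 5.425 mg/L.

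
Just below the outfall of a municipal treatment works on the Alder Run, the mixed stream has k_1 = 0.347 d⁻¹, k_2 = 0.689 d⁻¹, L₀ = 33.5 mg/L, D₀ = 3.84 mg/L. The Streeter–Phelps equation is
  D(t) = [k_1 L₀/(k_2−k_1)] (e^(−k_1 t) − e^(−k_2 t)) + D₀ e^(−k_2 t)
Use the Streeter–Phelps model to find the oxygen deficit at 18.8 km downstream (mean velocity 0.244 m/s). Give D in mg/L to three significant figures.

D ≈ 8.63 mg/L

Travel time t = x/v = 18.8 km / (0.244 m/s) = 18800 m / 0.244 m/s = 77050 s = 0.8918 d.
k_1 L₀/(k_2−k_1) = 0.347×33.5/(0.689−0.347) = 11.62/0.3420 = 33.99 mg/L.
e^(−k_1 t) = e^(−0.347×0.8918) = 0.7339; e^(−k_2 t) = e^(−0.689×0.8918) = 0.5409.
D = 33.99 × (0.7339 − 0.5409) + 3.84 × 0.5409 = 6.557 + 2.077 = 8.634 mg/L.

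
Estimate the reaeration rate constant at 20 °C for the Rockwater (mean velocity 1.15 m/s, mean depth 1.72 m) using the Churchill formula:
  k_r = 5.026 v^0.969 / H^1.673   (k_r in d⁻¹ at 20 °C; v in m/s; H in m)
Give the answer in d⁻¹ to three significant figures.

k_r ≈ 2.32 d⁻¹

k_r = 5.026 × 1.15^0.969 / 1.72^1.673 = 5.026 × 1.145 / 2.478 = 2.323 d⁻¹.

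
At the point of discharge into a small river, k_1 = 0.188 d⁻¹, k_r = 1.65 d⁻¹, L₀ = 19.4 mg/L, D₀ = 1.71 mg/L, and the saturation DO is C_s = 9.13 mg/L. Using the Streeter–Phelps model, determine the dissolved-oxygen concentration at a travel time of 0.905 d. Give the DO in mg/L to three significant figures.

k_1 L₀/(k_r−k_1) = 0.188×19.4/(1.65−0.188) = 3.647/1.462 = 2.495 mg/L.
e^(−k_1 t) = e^(−0.188×0.9050) = 0.8435; e^(−k_r t) = e^(−1.65×0.9050) = 0.2246.
D = 2.495 × (0.8435 − 0.2246) + 1.71 × 0.2246 = 1.544 + 0.3841 = 1.928 mg/L.
DO = C_s − D = 9.13 − 1.928 = 7.202 mg/L.

DO ≈ 7.20 mg/L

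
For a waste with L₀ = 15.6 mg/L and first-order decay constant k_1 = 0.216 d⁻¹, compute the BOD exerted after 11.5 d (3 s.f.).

y ≈ 14.3 mg/L

y_t = L₀(1 − e^(−k_1 t)) = 15.6 × (1 − e^(−0.216×11.5))
= 15.6 × (1 − 0.08341) = 15.6 × 0.9166 = 14.30 mg/L.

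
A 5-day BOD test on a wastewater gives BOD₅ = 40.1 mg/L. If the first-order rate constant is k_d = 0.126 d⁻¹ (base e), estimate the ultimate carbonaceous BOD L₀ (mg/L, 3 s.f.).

BOD₅ = L₀(1 − e^(−5k_d)) ⇒ L₀ = BOD₅ / (1 − e^(−5×0.126))
= 40.1 / (1 − 0.5326) = 40.1 / 0.4674 = 85.79 mg/L.

L₀ ≈ 85.8 mg/L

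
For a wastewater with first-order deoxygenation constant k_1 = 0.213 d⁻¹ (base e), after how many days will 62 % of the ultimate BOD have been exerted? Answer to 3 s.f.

t ≈ 4.54 d

y/L₀ = 1 − e^(−k_1 t) = 0.62 ⇒ e^(−k_1 t) = 0.380
t = −ln(0.380) / 0.213 = 0.9676 / 0.213 = 4.543 d.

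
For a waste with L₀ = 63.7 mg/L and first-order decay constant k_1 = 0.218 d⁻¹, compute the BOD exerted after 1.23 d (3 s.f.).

y_t = L₀(1 − e^(−k_1 t)) = 63.7 × (1 − e^(−0.218×1.23))
= 63.7 × (1 − 0.7648) = 63.7 × 0.2352 = 14.98 mg/L.

y ≈ 15.0 mg/L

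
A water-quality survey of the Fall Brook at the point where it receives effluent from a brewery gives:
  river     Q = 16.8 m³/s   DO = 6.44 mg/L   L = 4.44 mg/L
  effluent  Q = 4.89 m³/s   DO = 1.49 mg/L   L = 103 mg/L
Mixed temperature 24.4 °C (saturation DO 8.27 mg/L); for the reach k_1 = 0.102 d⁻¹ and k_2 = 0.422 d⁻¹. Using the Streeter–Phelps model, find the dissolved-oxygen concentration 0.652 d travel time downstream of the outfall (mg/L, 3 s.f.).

DO ≈ 4.54 mg/L

Mixed DO = (16.8×6.44 + 4.89×1.49)/(16.8+4.89) = 115.5/21.69 = 5.324 mg/L.
Mixed L₀ = (16.8×4.44 + 4.89×103)/(21.69) = 578.3/21.69 = 26.66 mg/L.
Initial deficit D₀ = C_s − DO₀ = 8.27 − 5.324 = 2.946 mg/L.
D(0.652) = [0.102×26.66/(0.422−0.102)](e^(−0.102×0.652) − e^(−0.422×0.652)) + 2.946 e^(−0.422×0.652)
= 8.498 × (0.9357 − 0.7595) + 2.946 × 0.7595 = 3.735 mg/L.
DO = 8.27 − 3.735 = 4.535 mg/L.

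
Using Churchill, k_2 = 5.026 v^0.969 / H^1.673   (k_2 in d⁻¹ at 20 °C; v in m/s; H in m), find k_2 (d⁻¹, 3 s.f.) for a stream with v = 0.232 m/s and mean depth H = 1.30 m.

k_2 = 5.026 × 0.232^0.969 / 1.30^1.673 = 5.026 × 0.2427 / 1.551 = 0.7866 d⁻¹.

k_2 ≈ 0.787 d⁻¹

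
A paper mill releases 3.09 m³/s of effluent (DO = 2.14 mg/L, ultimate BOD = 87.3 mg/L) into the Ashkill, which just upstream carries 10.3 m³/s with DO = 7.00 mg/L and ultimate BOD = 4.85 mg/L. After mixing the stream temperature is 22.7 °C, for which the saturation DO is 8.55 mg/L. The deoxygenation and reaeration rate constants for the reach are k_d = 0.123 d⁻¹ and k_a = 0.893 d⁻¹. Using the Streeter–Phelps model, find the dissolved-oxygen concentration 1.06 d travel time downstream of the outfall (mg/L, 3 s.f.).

DO ≈ 5.65 mg/L

Mixed DO = (10.3×7.00 + 3.09×2.14)/(10.3+3.09) = 78.71/13.39 = 5.878 mg/L.
Mixed L₀ = (10.3×4.85 + 3.09×87.3)/(13.39) = 319.7/13.39 = 23.88 mg/L.
Initial deficit D₀ = C_s − DO₀ = 8.55 − 5.878 = 2.672 mg/L.
D(1.06) = [0.123×23.88/(0.893−0.123)](e^(−0.123×1.06) − e^(−0.893×1.06)) + 2.672 e^(−0.893×1.06)
= 3.814 × (0.8778 − 0.3881) + 2.672 × 0.3881 = 2.904 mg/L.
DO = 8.55 − 2.904 = 5.646 mg/L.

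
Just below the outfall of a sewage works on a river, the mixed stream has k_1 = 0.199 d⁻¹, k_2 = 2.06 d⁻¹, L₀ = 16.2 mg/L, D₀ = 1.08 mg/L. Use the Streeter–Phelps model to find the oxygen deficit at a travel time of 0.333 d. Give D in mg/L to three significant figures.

k_1 L₀/(k_2−k_1) = 0.199×16.2/(2.06−0.199) = 3.224/1.861 = 1.732 mg/L.
e^(−k_1 t) = e^(−0.199×0.3330) = 0.9359; e^(−k_2 t) = e^(−2.06×0.3330) = 0.5036.
D = 1.732 × (0.9359 − 0.5036) + 1.08 × 0.5036 = 0.7488 + 0.5439 = 1.293 mg/L.

D ≈ 1.29 mg/L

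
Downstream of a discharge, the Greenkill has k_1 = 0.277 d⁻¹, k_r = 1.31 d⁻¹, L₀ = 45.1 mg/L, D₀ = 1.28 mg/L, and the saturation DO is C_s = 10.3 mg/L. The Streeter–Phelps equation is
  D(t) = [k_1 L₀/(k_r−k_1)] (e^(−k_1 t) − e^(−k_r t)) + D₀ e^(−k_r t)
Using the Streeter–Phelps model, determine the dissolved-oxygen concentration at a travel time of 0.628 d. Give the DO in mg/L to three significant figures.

DO ≈ 4.89 mg/L

k_1 L₀/(k_r−k_1) = 0.277×45.1/(1.31−0.277) = 12.49/1.033 = 12.09 mg/L.
e^(−k_1 t) = e^(−0.277×0.6280) = 0.8403; e^(−k_r t) = e^(−1.31×0.6280) = 0.4393.
D = 12.09 × (0.8403 − 0.4393) + 1.28 × 0.4393 = 4.851 + 0.5622 = 5.413 mg/L.
DO = C_s − D = 10.3 − 5.413 = 4.887 mg/L.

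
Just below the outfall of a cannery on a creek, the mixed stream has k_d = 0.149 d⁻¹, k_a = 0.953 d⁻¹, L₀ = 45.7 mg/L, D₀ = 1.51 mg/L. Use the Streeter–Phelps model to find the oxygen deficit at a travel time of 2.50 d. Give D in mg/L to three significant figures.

D ≈ 5.19 mg/L

k_d L₀/(k_a−k_d) = 0.149×45.7/(0.953−0.149) = 6.809/0.8040 = 8.469 mg/L.
e^(−k_d t) = e^(−0.149×2.500) = 0.6890; e^(−k_a t) = e^(−0.953×2.500) = 0.09232.
D = 8.469 × (0.6890 − 0.09232) + 1.51 × 0.09232 = 5.054 + 0.1394 = 5.193 mg/L.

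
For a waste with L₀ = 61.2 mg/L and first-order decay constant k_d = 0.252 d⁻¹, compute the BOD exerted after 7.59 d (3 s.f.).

y ≈ 52.2 mg/L

y_t = L₀(1 − e^(−k_d t)) = 61.2 × (1 − e^(−0.252×7.59))
= 61.2 × (1 − 0.1477) = 61.2 × 0.8523 = 52.16 mg/L.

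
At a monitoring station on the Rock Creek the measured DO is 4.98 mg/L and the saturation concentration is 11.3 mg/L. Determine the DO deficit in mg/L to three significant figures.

D = C_s − C = 11.3 − 4.98 = 6.32 mg/L.

D ≈ 6.32 mg/L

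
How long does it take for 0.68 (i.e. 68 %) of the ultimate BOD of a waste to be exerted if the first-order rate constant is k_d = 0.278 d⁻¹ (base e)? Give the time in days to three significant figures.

t ≈ 4.10 d

y/L₀ = 1 − e^(−k_d t) = 0.68 ⇒ e^(−k_d t) = 0.320
t = −ln(0.320) / 0.278 = 1.139 / 0.278 = 4.099 d.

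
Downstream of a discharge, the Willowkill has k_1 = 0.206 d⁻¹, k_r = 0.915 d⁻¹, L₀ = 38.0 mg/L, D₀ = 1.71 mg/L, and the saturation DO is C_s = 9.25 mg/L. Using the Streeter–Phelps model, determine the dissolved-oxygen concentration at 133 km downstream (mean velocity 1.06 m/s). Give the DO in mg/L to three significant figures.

Travel time t = x/v = 133 km / (1.06 m/s) = 133000 m / 1.06 m/s = 125500 s = 1.452 d.
k_1 L₀/(k_r−k_1) = 0.206×38.0/(0.915−0.206) = 7.828/0.7090 = 11.04 mg/L.
e^(−k_1 t) = e^(−0.206×1.452) = 0.7414; e^(−k_r t) = e^(−0.915×1.452) = 0.2648.
D = 11.04 × (0.7414 − 0.2648) + 1.71 × 0.2648 = 5.263 + 0.4528 = 5.715 mg/L.
DO = C_s − D = 9.25 − 5.715 = 3.535 mg/L.

DO ≈ 3.53 mg/L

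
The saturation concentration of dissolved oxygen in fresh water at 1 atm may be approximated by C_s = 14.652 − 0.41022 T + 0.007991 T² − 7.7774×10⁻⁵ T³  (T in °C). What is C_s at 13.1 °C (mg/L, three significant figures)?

C_s ≈ 10.5 mg/L

C_s = 14.652 − 0.41022×13.1 + 0.007991×13.1² − 7.7774×10⁻⁵×13.1³ = 10.47 mg/L.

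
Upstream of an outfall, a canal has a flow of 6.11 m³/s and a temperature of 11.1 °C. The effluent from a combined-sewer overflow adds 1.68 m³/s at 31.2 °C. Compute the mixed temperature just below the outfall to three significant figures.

Flow-weighted mixing: C = (Q_r C_r + Q_w C_w)/(Q_r + Q_w)
= (6.11×11.1 + 1.68×31.2)/(6.11 + 1.68) = 120.2/7.790 = 15.43 °C.

15.4 °C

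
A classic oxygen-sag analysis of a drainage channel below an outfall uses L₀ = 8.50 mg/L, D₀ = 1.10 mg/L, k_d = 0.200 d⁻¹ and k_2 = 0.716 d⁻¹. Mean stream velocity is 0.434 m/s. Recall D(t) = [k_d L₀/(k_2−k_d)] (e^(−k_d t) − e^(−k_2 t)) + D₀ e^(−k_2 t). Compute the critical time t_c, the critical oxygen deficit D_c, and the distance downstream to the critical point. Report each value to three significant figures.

t_c = [1/(k_2−k_d)] ln[(k_2/k_d)(1 − D₀(k_2−k_d)/(k_d L₀))]
= [1/(0.716−0.200)] ln[(0.716/0.200)(1 − 1.10×0.5160/(0.200×8.50))]
= (1/0.5160) ln[3.580 × 0.6661] = 1.938 × ln(2.385) = 1.938 × 0.8691 = 1.684 d.
D_c = (k_d/k_2) L₀ e^(−k_d t_c) = (0.200/0.716) × 8.50 × e^(−0.200×1.684) = 0.2793 × 8.50 × 0.7140 = 1.695 mg/L.
x_c = v t_c = 0.434 m/s × 1.684 d × 86400 s/d = 63160 m ≈ 63.2 km.

t_c ≈ 1.68 d; D_c ≈ 1.70 mg/L; x_c ≈ 63.2 km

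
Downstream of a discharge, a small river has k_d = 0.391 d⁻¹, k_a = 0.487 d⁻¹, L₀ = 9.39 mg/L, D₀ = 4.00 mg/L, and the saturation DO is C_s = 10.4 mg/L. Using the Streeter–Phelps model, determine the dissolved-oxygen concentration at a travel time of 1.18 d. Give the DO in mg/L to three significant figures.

k_d L₀/(k_a−k_d) = 0.391×9.39/(0.487−0.391) = 3.671/0.09600 = 38.24 mg/L.
e^(−k_d t) = e^(−0.391×1.180) = 0.6304; e^(−k_a t) = e^(−0.487×1.180) = 0.5629.
D = 38.24 × (0.6304 − 0.5629) + 4.00 × 0.5629 = 2.582 + 2.252 = 4.834 mg/L.
DO = C_s − D = 10.4 − 4.834 = 5.566 mg/L.

DO ≈ 5.57 mg/L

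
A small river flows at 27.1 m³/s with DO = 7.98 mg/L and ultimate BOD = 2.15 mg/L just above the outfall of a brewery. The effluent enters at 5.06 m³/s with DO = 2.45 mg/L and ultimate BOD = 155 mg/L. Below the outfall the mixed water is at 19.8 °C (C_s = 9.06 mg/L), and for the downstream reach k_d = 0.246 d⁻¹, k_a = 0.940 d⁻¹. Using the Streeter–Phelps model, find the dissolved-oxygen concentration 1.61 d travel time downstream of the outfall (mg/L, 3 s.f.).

Mixed DO = (27.1×7.98 + 5.06×2.45)/(27.1+5.06) = 228.7/32.16 = 7.110 mg/L.
Mixed L₀ = (27.1×2.15 + 5.06×155)/(32.16) = 842.6/32.16 = 26.20 mg/L.
Initial deficit D₀ = C_s − DO₀ = 9.06 − 7.110 = 1.950 mg/L.
D(1.61) = [0.246×26.20/(0.940−0.246)](e^(−0.246×1.61) − e^(−0.940×1.61)) + 1.950 e^(−0.940×1.61)
= 9.287 × (0.6730 − 0.2202) + 1.950 × 0.2202 = 4.634 mg/L.
DO = 9.06 − 4.634 = 4.426 mg/L.

DO ≈ 4.43 mg/L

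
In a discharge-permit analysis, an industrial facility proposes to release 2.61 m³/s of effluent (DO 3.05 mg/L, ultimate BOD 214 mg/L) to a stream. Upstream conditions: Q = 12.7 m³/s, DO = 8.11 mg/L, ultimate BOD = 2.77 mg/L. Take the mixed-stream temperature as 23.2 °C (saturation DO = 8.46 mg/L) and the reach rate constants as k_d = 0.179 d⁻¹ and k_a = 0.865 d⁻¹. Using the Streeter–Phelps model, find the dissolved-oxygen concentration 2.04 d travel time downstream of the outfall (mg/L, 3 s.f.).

Mixed DO = (12.7×8.11 + 2.61×3.05)/(12.7+2.61) = 111.0/15.31 = 7.247 mg/L.
Mixed L₀ = (12.7×2.77 + 2.61×214)/(15.31) = 593.7/15.31 = 38.78 mg/L.
Initial deficit D₀ = C_s − DO₀ = 8.46 − 7.247 = 1.213 mg/L.
D(2.04) = [0.179×38.78/(0.865−0.179)](e^(−0.179×2.04) − e^(−0.865×2.04)) + 1.213 e^(−0.865×2.04)
= 10.12 × (0.6941 − 0.1713) + 1.213 × 0.1713 = 5.498 mg/L.
DO = 8.46 − 5.498 = 2.962 mg/L.

DO ≈ 2.96 mg/L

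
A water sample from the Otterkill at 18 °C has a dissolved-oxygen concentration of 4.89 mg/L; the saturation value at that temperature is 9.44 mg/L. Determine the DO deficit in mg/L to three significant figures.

D ≈ 4.55 mg/L

D = C_s − C = 9.44 − 4.89 = 4.55 mg/L.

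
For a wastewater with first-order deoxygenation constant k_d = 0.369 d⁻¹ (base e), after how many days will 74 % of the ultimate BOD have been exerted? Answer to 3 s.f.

y/L₀ = 1 − e^(−k_d t) = 0.74 ⇒ e^(−k_d t) = 0.260
t = −ln(0.260) / 0.369 = 1.347 / 0.369 = 3.651 d.

t ≈ 3.65 d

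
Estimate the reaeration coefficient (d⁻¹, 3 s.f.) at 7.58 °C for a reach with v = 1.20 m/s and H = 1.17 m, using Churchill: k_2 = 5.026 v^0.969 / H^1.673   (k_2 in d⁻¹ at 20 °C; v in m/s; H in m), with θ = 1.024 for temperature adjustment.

k_2(20) = 5.026 × 1.20^0.969 / 1.17^1.673 = 5.026 × 1.193 / 1.300 = 4.612 d⁻¹.
k_2(7.58) = 4.612 × 1.024^(7.58−20) = 4.612 × 0.7449 = 3.435 d⁻¹.

k_2 ≈ 3.44 d⁻¹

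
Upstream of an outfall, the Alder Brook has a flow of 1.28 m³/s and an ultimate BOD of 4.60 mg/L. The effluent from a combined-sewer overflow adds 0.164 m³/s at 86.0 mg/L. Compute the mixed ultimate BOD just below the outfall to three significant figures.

13.8 mg/L

Flow-weighted mixing: C = (Q_r C_r + Q_w C_w)/(Q_r + Q_w)
= (1.28×4.60 + 0.164×86.0)/(1.28 + 0.164) = 19.99/1.444 = 13.84 mg/L.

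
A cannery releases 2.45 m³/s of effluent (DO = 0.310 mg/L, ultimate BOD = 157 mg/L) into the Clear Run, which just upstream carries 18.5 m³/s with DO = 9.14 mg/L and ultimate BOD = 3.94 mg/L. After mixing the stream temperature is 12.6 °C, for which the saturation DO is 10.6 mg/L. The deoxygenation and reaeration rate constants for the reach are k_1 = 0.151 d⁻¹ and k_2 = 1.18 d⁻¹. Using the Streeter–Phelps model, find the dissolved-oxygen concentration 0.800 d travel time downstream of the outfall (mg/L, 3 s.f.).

DO ≈ 8.04 mg/L

Mixed DO = (18.5×9.14 + 2.45×0.310)/(18.5+2.45) = 169.8/20.95 = 8.107 mg/L.
Mixed L₀ = (18.5×3.94 + 2.45×157)/(20.95) = 457.5/20.95 = 21.84 mg/L.
Initial deficit D₀ = C_s − DO₀ = 10.6 − 8.107 = 2.493 mg/L.
D(0.800) = [0.151×21.84/(1.18−0.151)](e^(−0.151×0.800) − e^(−1.18×0.800)) + 2.493 e^(−1.18×0.800)
= 3.205 × (0.8862 − 0.3891) + 2.493 × 0.3891 = 2.563 mg/L.
DO = 10.6 − 2.563 = 8.037 mg/L.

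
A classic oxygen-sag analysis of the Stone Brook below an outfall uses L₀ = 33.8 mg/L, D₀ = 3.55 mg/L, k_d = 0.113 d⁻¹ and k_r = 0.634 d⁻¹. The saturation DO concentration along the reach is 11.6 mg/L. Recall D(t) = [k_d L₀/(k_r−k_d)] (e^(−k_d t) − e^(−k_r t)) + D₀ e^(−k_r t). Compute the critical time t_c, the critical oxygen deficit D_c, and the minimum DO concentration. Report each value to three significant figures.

At the critical point dD/dt = 0, so k_d L₀ e^(−k_d t) = k_r D. Substituting D(t) from the Streeter–Phelps equation and solving for t gives
t_c = ln[(k_r/k_d)(1 − D₀(k_r−k_d)/(k_d L₀))] / (k_r−k_d).
Here k_r−k_d = 0.5210 d⁻¹ and 1 − D₀(k_r−k_d)/(k_d L₀) = 1 − 3.55×0.5210/(0.113×33.8) = 0.5157, so
t_c = ln(5.611 × 0.5157) / 0.5210 = 1.063 / 0.5210 = 2.039 d.
L(t_c) = L₀ e^(−k_d t_c) = 33.8 × 0.7942 = 26.84 mg/L, and at the critical point k_r D_c = k_d L, so D_c = (0.113/0.634) × 26.84 = 4.784 mg/L.
Minimum DO = C_s − D_c = 11.6 − 4.784 = 6.816 mg/L.

t_c ≈ 2.04 d; D_c ≈ 4.78 mg/L; min DO ≈ 6.82 mg/L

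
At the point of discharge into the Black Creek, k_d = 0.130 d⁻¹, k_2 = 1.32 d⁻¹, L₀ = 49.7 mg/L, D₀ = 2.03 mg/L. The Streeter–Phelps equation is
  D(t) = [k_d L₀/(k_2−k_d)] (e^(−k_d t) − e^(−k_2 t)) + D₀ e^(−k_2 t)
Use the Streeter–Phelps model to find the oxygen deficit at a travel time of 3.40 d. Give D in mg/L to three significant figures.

D ≈ 3.45 mg/L

k_d L₀/(k_2−k_d) = 0.130×49.7/(1.32−0.130) = 6.461/1.190 = 5.429 mg/L.
e^(−k_d t) = e^(−0.130×3.400) = 0.6427; e^(−k_2 t) = e^(−1.32×3.400) = 0.01124.
D = 5.429 × (0.6427 − 0.01124) + 2.03 × 0.01124 = 3.429 + 0.02282 = 3.452 mg/L.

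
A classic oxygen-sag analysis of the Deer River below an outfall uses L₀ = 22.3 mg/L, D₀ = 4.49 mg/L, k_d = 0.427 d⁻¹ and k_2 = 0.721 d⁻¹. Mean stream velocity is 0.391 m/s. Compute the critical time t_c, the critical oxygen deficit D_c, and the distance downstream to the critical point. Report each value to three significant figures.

At the critical point dD/dt = 0, so k_d L₀ e^(−k_d t) = k_2 D. Substituting D(t) from the Streeter–Phelps equation and solving for t gives
t_c = ln[(k_2/k_d)(1 − D₀(k_2−k_d)/(k_d L₀))] / (k_2−k_d).
Here k_2−k_d = 0.2940 d⁻¹ and 1 − D₀(k_2−k_d)/(k_d L₀) = 1 − 4.49×0.2940/(0.427×22.3) = 0.8614, so
t_c = ln(1.689 × 0.8614) / 0.2940 = 0.3746 / 0.2940 = 1.274 d.
L(t_c) = L₀ e^(−k_d t_c) = 22.3 × 0.5804 = 12.94 mg/L, and at the critical point k_2 D_c = k_d L, so D_c = (0.427/0.721) × 12.94 = 7.665 mg/L.
x_c = v t_c = 0.391 m/s × 1.274 d × 86400 s/d = 43050 m ≈ 43.0 km.

t_c ≈ 1.27 d; D_c ≈ 7.66 mg/L; x_c ≈ 43.0 km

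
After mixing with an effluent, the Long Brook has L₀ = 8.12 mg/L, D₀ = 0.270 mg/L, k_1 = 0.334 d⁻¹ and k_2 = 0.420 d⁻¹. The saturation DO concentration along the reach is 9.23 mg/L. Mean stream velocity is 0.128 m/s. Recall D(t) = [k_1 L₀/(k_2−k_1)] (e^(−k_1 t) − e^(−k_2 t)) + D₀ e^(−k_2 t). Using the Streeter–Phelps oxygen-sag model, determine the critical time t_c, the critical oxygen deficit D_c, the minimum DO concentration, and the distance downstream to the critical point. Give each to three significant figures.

At the critical point dD/dt = 0, so k_1 L₀ e^(−k_1 t) = k_2 D. Substituting D(t) from the Streeter–Phelps equation and solving for t gives
t_c = ln[(k_2/k_1)(1 − D₀(k_2−k_1)/(k_1 L₀))] / (k_2−k_1).
Here k_2−k_1 = 0.08600 d⁻¹ and 1 − D₀(k_2−k_1)/(k_1 L₀) = 1 − 0.270×0.08600/(0.334×8.12) = 0.9914, so
t_c = ln(1.257 × 0.9914) / 0.08600 = 0.2205 / 0.08600 = 2.564 d.
D_c = (k_1/k_2) L₀ e^(−k_1 t_c) = (0.334/0.420) × 8.12 × e^(−0.334×2.564) = 0.7952 × 8.12 × 0.4247 = 2.742 mg/L.
Minimum DO = C_s − D_c = 9.23 − 2.742 = 6.488 mg/L.
x_c = v t_c = 0.128 m/s × 2.564 d × 86400 s/d = 28360 m ≈ 28.4 km.

t_c ≈ 2.56 d; D_c ≈ 2.74 mg/L; min DO ≈ 6.49 mg/L; x_c ≈ 28.4 km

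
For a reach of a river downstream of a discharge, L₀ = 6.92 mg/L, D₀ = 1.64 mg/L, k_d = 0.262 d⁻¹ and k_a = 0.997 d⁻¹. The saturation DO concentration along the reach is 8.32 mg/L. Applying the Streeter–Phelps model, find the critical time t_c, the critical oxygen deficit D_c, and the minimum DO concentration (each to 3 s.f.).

t_c ≈ 0.331 d; D_c ≈ 1.67 mg/L; min DO ≈ 6.65 mg/L

t_c = [1/(k_a−k_d)] ln[(k_a/k_d)(1 − D₀(k_a−k_d)/(k_d L₀))]
= [1/(0.997−0.262)] ln[(0.997/0.262)(1 − 1.64×0.7350/(0.262×6.92))]
= (1/0.7350) ln[3.805 × 0.3351] = 1.361 × ln(1.275) = 1.361 × 0.2432 = 0.3309 d.
L(t_c) = L₀ e^(−k_d t_c) = 6.92 × 0.9170 = 6.345 mg/L, and at the critical point k_a D_c = k_d L, so D_c = (0.262/0.997) × 6.345 = 1.667 mg/L.
Minimum DO = C_s − D_c = 8.32 − 1.667 = 6.653 mg/L.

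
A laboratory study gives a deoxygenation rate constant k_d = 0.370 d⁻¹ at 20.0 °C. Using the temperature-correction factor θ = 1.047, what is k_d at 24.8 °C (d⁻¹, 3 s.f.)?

k_d ≈ 0.461 d⁻¹

k_d(T₂) = k_d(T₁) · θ^(T₂−T₁) = 0.370 × 1.047^(24.8−20.0)
= 0.370 × 1.047^4.80 = 0.370 × 1.247 = 0.4613 d⁻¹.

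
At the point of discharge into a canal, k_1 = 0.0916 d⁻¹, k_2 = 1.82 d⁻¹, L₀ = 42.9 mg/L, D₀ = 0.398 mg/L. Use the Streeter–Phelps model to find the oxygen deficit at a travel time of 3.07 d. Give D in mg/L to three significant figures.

k_1 L₀/(k_2−k_1) = 0.0916×42.9/(1.82−0.0916) = 3.930/1.728 = 2.274 mg/L.
e^(−k_1 t) = e^(−0.0916×3.070) = 0.7549; e^(−k_2 t) = e^(−1.82×3.070) = 0.003745.
D = 2.274 × (0.7549 − 0.003745) + 0.398 × 0.003745 = 1.708 + 0.001490 = 1.709 mg/L.

D ≈ 1.71 mg/L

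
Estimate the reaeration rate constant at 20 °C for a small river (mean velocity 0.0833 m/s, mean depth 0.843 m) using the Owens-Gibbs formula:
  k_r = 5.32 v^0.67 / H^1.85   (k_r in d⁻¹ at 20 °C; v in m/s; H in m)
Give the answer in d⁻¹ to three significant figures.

k_r ≈ 1.38 d⁻¹

k_r = 5.32 × 0.0833^0.67 / 0.843^1.85 = 5.32 × 0.1892 / 0.7291 = 1.380 d⁻¹.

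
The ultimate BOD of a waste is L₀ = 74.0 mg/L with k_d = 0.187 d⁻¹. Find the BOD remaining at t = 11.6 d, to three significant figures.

L_t = L₀ e^(−k_d t) = 74.0 × e^(−0.187×11.6) = 74.0 × 0.1143 = 8.456 mg/L.

L ≈ 8.46 mg/L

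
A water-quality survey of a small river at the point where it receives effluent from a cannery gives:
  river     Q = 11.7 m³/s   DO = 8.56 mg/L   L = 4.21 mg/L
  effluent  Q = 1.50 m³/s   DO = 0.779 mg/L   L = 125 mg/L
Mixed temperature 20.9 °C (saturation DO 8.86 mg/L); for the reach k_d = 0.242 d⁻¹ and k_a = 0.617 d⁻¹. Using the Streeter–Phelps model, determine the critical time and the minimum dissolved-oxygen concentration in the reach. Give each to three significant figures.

t_c ≈ 2.21 d; minimum DO ≈ 4.74 mg/L

Mixed DO = (11.7×8.56 + 1.50×0.779)/(11.7+1.50) = 101.3/13.20 = 7.676 mg/L.
Mixed L₀ = (11.7×4.21 + 1.50×125)/(13.20) = 236.8/13.20 = 17.94 mg/L.
Initial deficit D₀ = C_s − DO₀ = 8.86 − 7.676 = 1.184 mg/L.
t_c = (1/0.3750) ln[(0.617/0.242)(1 − 1.184×0.3750/(0.242×17.94))] = 2.667 × ln(2.289) = 2.208 d.
D_c = (0.242/0.617) × 17.94 × e^(−0.242×2.208) = 0.3922 × 17.94 × 0.5861 = 4.123 mg/L.
Minimum DO = 8.86 − 4.123 = 4.737 mg/L.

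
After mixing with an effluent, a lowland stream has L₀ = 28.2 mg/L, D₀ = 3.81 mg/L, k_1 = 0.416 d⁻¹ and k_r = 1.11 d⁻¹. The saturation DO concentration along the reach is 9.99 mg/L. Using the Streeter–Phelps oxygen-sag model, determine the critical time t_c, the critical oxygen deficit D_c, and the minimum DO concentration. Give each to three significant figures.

t_c ≈ 1.05 d; D_c ≈ 6.84 mg/L; min DO ≈ 3.15 mg/L

At the critical point dD/dt = 0, so k_1 L₀ e^(−k_1 t) = k_r D. Substituting D(t) from the Streeter–Phelps equation and solving for t gives
t_c = ln[(k_r/k_1)(1 − D₀(k_r−k_1)/(k_1 L₀))] / (k_r−k_1).
Here k_r−k_1 = 0.6940 d⁻¹ and 1 − D₀(k_r−k_1)/(k_1 L₀) = 1 − 3.81×0.6940/(0.416×28.2) = 0.7746, so
t_c = ln(2.668 × 0.7746) / 0.6940 = 0.7260 / 0.6940 = 1.046 d.
D_c = (k_1/k_r) L₀ e^(−k_1 t_c) = (0.416/1.11) × 28.2 × e^(−0.416×1.046) = 0.3748 × 28.2 × 0.6471 = 6.839 mg/L.
Minimum DO = C_s − D_c = 9.99 − 6.839 = 3.151 mg/L.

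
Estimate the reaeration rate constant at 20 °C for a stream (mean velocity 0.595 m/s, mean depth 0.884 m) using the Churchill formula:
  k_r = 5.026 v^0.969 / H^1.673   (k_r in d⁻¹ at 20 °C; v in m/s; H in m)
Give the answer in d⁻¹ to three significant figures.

k_r ≈ 3.74 d⁻¹

k_r = 5.026 × 0.595^0.969 / 0.884^1.673 = 5.026 × 0.6047 / 0.8136 = 3.735 d⁻¹.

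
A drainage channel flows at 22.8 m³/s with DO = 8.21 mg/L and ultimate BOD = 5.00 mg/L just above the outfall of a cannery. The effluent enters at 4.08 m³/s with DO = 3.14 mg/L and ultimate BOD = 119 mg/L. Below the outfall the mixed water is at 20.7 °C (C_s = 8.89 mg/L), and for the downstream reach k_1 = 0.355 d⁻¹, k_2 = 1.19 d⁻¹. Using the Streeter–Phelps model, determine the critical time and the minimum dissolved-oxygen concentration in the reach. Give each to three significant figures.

t_c ≈ 1.25 d; minimum DO ≈ 4.62 mg/L

Mixed DO = (22.8×8.21 + 4.08×3.14)/(22.8+4.08) = 200.0/26.88 = 7.440 mg/L.
Mixed L₀ = (22.8×5.00 + 4.08×119)/(26.88) = 599.5/26.88 = 22.30 mg/L.
Initial deficit D₀ = C_s − DO₀ = 8.89 − 7.440 = 1.450 mg/L.
t_c = (1/0.8350) ln[(1.19/0.355)(1 − 1.450×0.8350/(0.355×22.30))] = 1.198 × ln(2.840) = 1.250 d.
D_c = (0.355/1.19) × 22.30 × e^(−0.355×1.250) = 0.2983 × 22.30 × 0.6416 = 4.269 mg/L.
Minimum DO = 8.89 − 4.269 = 4.621 mg/L.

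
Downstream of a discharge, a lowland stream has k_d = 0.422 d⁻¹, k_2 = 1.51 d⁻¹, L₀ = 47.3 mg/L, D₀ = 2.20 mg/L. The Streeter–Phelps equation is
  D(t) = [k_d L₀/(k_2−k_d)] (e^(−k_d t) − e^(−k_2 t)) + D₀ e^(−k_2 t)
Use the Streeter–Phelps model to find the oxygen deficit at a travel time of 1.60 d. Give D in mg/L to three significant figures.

k_d L₀/(k_2−k_d) = 0.422×47.3/(1.51−0.422) = 19.96/1.088 = 18.35 mg/L.
e^(−k_d t) = e^(−0.422×1.600) = 0.5091; e^(−k_2 t) = e^(−1.51×1.600) = 0.08928.
D = 18.35 × (0.5091 − 0.08928) + 2.20 × 0.08928 = 7.701 + 0.1964 = 7.898 mg/L.

D ≈ 7.90 mg/L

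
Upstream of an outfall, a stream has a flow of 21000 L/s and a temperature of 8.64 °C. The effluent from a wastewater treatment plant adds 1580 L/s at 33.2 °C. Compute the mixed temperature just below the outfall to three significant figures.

Flow-weighted mixing: C = (Q_r C_r + Q_w C_w)/(Q_r + Q_w)
= (21000×8.64 + 1580×33.2)/(21000 + 1580) = 233900/22580 = 10.36 °C.

10.4 °C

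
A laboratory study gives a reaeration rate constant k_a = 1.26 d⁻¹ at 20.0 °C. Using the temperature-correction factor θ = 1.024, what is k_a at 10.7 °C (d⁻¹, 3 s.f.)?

k_a(T₂) = k_a(T₁) · θ^(T₂−T₁) = 1.26 × 1.024^(10.7−20.0)
= 1.26 × 1.024^-9.30 = 1.26 × 0.8021 = 1.011 d⁻¹.

k_a ≈ 1.01 d⁻¹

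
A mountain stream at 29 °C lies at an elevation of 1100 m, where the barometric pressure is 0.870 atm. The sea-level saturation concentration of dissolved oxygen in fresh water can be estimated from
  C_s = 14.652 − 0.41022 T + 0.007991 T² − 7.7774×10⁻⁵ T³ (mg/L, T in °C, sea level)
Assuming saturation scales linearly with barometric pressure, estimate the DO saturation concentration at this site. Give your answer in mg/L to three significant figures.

At sea level: C_s = 14.652 − 0.41022×29 + 0.007991×29² − 7.7774×10⁻⁵×29³ = 7.579 mg/L.
Pressure correction: C_s' = 7.579 × 0.870 = 6.594 mg/L.

C_s ≈ 6.59 mg/L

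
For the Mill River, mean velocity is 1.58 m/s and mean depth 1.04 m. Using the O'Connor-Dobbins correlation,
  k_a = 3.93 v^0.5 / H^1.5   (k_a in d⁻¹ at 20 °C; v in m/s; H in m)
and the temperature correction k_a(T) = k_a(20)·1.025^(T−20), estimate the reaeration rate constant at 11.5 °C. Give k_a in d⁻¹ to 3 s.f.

k_a ≈ 3.78 d⁻¹

k_a(20) = 3.93 × 1.58^0.5 / 1.04^1.5 = 3.93 × 1.257 / 1.061 = 4.658 d⁻¹.
k_a(11.5) = 4.658 × 1.025^(11.5−20) = 4.658 × 0.8107 = 3.776 d⁻¹.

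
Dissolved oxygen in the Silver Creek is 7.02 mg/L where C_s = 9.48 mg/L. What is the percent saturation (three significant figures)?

% saturation = C/C_s × 100 = 7.02/9.48 × 100 = 74.1 %.

74.1 % saturation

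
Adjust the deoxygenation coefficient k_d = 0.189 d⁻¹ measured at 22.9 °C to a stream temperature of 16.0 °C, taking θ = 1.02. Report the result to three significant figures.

k_d(T₂) = k_d(T₁) · θ^(T₂−T₁) = 0.189 × 1.02^(16.0−22.9)
= 0.189 × 1.02^-6.90 = 0.189 × 0.8723 = 0.1649 d⁻¹.

k_d ≈ 0.165 d⁻¹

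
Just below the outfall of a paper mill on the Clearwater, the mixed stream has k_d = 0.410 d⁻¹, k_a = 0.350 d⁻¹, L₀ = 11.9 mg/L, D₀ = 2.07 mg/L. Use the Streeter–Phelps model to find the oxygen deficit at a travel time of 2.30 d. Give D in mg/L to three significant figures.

D ≈ 5.61 mg/L

k_d L₀/(k_a−k_d) = 0.410×11.9/(0.350−0.410) = 4.879/-0.06000 = -81.32 mg/L.
e^(−k_d t) = e^(−0.410×2.300) = 0.3895; e^(−k_a t) = e^(−0.350×2.300) = 0.4471.
D = -81.32 × (0.3895 − 0.4471) + 2.07 × 0.4471 = 4.686 + 0.9255 = 5.612 mg/L.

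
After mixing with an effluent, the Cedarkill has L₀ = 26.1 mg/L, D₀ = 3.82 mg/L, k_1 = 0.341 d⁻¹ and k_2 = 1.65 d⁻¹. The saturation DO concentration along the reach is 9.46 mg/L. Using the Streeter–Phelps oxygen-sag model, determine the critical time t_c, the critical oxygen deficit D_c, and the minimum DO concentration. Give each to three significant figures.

t_c ≈ 0.574 d; D_c ≈ 4.43 mg/L; min DO ≈ 5.03 mg/L

With k_2/k_1 = 4.839 and 1 − D₀(k_2−k_1)/(k_1 L₀) = 0.4382,
t_c = ln(4.839 × 0.4382) / (1.65 − 0.341) = ln(2.120) / 1.309 = 0.7515/1.309 = 0.5741 d.
L(t_c) = L₀ e^(−k_1 t_c) = 26.1 × 0.8222 = 21.46 mg/L, and at the critical point k_2 D_c = k_1 L, so D_c = (0.341/1.65) × 21.46 = 4.435 mg/L.
Minimum DO = C_s − D_c = 9.46 − 4.435 = 5.025 mg/L.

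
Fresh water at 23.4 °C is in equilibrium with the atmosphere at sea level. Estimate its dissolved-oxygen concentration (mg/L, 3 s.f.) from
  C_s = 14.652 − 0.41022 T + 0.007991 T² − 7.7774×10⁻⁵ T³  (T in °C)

C_s ≈ 8.43 mg/L

C_s = 14.652 − 0.41022×23.4 + 0.007991×23.4² − 7.7774×10⁻⁵×23.4³ = 8.432 mg/L.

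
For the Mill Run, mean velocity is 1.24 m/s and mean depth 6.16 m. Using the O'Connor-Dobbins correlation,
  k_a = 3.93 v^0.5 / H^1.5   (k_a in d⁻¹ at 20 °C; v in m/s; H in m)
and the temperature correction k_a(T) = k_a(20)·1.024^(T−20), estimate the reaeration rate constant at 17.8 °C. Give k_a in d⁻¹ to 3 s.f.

k_a(20) = 3.93 × 1.24^0.5 / 6.16^1.5 = 3.93 × 1.114 / 15.29 = 0.2862 d⁻¹.
k_a(17.8) = 0.2862 × 1.024^(17.8−20) = 0.2862 × 0.9492 = 0.2717 d⁻¹.

k_a ≈ 0.272 d⁻¹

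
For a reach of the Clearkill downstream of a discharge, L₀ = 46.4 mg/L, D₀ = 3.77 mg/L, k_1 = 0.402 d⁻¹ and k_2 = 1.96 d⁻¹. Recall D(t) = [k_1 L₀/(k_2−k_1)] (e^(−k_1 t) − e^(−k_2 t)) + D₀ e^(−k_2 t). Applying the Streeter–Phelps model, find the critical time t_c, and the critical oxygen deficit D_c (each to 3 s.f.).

At the critical point dD/dt = 0, so k_1 L₀ e^(−k_1 t) = k_2 D. Substituting D(t) from the Streeter–Phelps equation and solving for t gives
t_c = ln[(k_2/k_1)(1 − D₀(k_2−k_1)/(k_1 L₀))] / (k_2−k_1).
Here k_2−k_1 = 1.558 d⁻¹ and 1 − D₀(k_2−k_1)/(k_1 L₀) = 1 − 3.77×1.558/(0.402×46.4) = 0.6851, so
t_c = ln(4.876 × 0.6851) / 1.558 = 1.206 / 1.558 = 0.7741 d.
D_c = (k_1/k_2) L₀ e^(−k_1 t_c) = (0.402/1.96) × 46.4 × e^(−0.402×0.7741) = 0.2051 × 46.4 × 0.7326 = 6.972 mg/L.

t_c ≈ 0.774 d; D_c ≈ 6.97 mg/L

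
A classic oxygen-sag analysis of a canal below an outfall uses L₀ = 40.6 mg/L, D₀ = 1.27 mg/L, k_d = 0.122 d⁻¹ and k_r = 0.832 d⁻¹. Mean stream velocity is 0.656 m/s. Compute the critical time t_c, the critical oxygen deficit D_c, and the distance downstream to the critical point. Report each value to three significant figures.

t_c = [1/(k_r−k_d)] ln[(k_r/k_d)(1 − D₀(k_r−k_d)/(k_d L₀))]
= [1/(0.832−0.122)] ln[(0.832/0.122)(1 − 1.27×0.7100/(0.122×40.6))]
= (1/0.7100) ln[6.820 × 0.8180] = 1.408 × ln(5.578) = 1.408 × 1.719 = 2.421 d.
D_c = (k_d/k_r) L₀ e^(−k_d t_c) = (0.122/0.832) × 40.6 × e^(−0.122×2.421) = 0.1466 × 40.6 × 0.7443 = 4.431 mg/L.
x_c = v t_c = 0.656 m/s × 2.421 d × 86400 s/d = 137200 m ≈ 137 km.

t_c ≈ 2.42 d; D_c ≈ 4.43 mg/L; x_c ≈ 137 km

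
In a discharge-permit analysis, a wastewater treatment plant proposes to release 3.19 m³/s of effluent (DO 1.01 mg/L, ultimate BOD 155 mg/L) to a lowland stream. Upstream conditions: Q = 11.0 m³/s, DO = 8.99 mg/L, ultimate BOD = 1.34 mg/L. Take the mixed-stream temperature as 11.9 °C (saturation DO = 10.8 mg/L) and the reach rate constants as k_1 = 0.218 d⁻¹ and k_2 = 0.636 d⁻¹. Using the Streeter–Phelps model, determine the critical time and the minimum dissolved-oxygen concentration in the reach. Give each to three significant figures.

Mixed DO = (11.0×8.99 + 3.19×1.01)/(11.0+3.19) = 102.1/14.19 = 7.196 mg/L.
Mixed L₀ = (11.0×1.34 + 3.19×155)/(14.19) = 509.2/14.19 = 35.88 mg/L.
Initial deficit D₀ = C_s − DO₀ = 10.8 − 7.196 = 3.604 mg/L.
t_c = (1/0.4180) ln[(0.636/0.218)(1 − 3.604×0.4180/(0.218×35.88))] = 2.392 × ln(2.356) = 2.050 d.
D_c = (0.218/0.636) × 35.88 × e^(−0.218×2.050) = 0.3428 × 35.88 × 0.6396 = 7.867 mg/L.
Minimum DO = 10.8 − 7.867 = 2.933 mg/L.

t_c ≈ 2.05 d; minimum DO ≈ 2.93 mg/L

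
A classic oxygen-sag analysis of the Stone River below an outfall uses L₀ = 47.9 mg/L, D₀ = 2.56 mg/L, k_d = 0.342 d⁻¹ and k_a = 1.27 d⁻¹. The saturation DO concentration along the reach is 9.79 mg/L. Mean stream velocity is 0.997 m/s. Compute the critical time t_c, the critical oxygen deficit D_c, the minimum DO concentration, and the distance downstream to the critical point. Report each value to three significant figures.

t_c ≈ 1.24 d; D_c ≈ 8.43 mg/L; min DO ≈ 1.36 mg/L; x_c ≈ 107 km

With k_a/k_d = 3.713 and 1 − D₀(k_a−k_d)/(k_d L₀) = 0.8550,
t_c = ln(3.713 × 0.8550) / (1.27 − 0.342) = ln(3.175) / 0.9280 = 1.155/0.9280 = 1.245 d.
L(t_c) = L₀ e^(−k_d t_c) = 47.9 × 0.6533 = 31.29 mg/L, and at the critical point k_a D_c = k_d L, so D_c = (0.342/1.27) × 31.29 = 8.427 mg/L.
Minimum DO = C_s − D_c = 9.79 − 8.427 = 1.363 mg/L.
x_c = v t_c = 0.997 m/s × 1.245 d × 86400 s/d = 107200 m ≈ 107 km.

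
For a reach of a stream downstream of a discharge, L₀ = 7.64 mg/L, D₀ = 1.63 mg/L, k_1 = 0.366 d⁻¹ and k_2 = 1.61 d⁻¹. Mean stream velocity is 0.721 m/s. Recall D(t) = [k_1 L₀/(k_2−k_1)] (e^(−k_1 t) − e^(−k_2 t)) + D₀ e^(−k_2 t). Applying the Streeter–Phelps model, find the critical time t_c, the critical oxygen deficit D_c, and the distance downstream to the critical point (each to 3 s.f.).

t_c = [1/(k_2−k_1)] ln[(k_2/k_1)(1 − D₀(k_2−k_1)/(k_1 L₀))]
= [1/(1.61−0.366)] ln[(1.61/0.366)(1 − 1.63×1.244/(0.366×7.64))]
= (1/1.244) ln[4.399 × 0.2748] = 0.8039 × ln(1.209) = 0.8039 × 0.1898 = 0.1526 d.
D_c = (k_1/k_2) L₀ e^(−k_1 t_c) = (0.366/1.61) × 7.64 × e^(−0.366×0.1526) = 0.2273 × 7.64 × 0.9457 = 1.642 mg/L.
x_c = v t_c = 0.721 m/s × 0.1526 d × 86400 s/d = 9504 m ≈ 9.50 km.

t_c ≈ 0.153 d; D_c ≈ 1.64 mg/L; x_c ≈ 9.50 km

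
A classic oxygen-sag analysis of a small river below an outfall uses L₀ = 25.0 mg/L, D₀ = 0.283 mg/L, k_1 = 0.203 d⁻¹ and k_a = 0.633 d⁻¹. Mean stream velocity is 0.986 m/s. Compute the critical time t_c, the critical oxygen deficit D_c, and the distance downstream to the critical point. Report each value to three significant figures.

With k_a/k_1 = 3.118 and 1 − D₀(k_a−k_1)/(k_1 L₀) = 0.9760,
t_c = ln(3.118 × 0.9760) / (0.633 − 0.203) = ln(3.043) / 0.4300 = 1.113/0.4300 = 2.588 d.
D_c = (k_1/k_a) L₀ e^(−k_1 t_c) = (0.203/0.633) × 25.0 × e^(−0.203×2.588) = 0.3207 × 25.0 × 0.5913 = 4.741 mg/L.
x_c = v t_c = 0.986 m/s × 2.588 d × 86400 s/d = 220500 m ≈ 221 km.

t_c ≈ 2.59 d; D_c ≈ 4.74 mg/L; x_c ≈ 221 km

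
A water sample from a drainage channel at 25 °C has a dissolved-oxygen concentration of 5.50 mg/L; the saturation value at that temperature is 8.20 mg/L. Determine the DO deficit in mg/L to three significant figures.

D = C_s − C = 8.20 − 5.50 = 2.70 mg/L.

D ≈ 2.70 mg/L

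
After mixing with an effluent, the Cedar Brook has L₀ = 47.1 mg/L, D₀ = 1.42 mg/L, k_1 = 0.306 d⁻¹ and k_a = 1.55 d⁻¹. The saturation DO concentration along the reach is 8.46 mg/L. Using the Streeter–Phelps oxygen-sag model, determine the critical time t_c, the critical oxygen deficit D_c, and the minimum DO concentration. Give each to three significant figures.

t_c ≈ 1.20 d; D_c ≈ 6.44 mg/L; min DO ≈ 2.02 mg/L

With k_a/k_1 = 5.065 and 1 − D₀(k_a−k_1)/(k_1 L₀) = 0.8774,
t_c = ln(5.065 × 0.8774) / (1.55 − 0.306) = ln(4.445) / 1.244 = 1.492/1.244 = 1.199 d.
L(t_c) = L₀ e^(−k_1 t_c) = 47.1 × 0.6929 = 32.63 mg/L, and at the critical point k_a D_c = k_1 L, so D_c = (0.306/1.55) × 32.63 = 6.443 mg/L.
Minimum DO = C_s − D_c = 8.46 − 6.443 = 2.017 mg/L.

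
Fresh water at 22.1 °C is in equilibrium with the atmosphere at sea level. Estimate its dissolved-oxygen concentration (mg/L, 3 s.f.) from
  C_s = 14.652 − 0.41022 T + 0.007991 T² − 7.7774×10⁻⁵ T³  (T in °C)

C_s = 14.652 − 0.41022×22.1 + 0.007991×22.1² − 7.7774×10⁻⁵×22.1³ = 8.650 mg/L.

C_s ≈ 8.65 mg/L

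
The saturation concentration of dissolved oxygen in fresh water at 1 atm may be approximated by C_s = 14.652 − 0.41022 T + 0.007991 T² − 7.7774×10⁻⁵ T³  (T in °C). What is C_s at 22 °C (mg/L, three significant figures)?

C_s ≈ 8.67 mg/L

C_s = 14.652 − 0.41022×22 + 0.007991×22² − 7.7774×10⁻⁵×22³ = 8.667 mg/L.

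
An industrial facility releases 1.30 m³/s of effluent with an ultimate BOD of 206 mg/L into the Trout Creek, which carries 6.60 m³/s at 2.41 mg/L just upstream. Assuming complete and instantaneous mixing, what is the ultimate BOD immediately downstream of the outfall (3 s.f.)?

Flow-weighted mixing: C = (Q_r C_r + Q_w C_w)/(Q_r + Q_w)
= (6.60×2.41 + 1.30×206)/(6.60 + 1.30) = 283.7/7.900 = 35.91 mg/L.

35.9 mg/L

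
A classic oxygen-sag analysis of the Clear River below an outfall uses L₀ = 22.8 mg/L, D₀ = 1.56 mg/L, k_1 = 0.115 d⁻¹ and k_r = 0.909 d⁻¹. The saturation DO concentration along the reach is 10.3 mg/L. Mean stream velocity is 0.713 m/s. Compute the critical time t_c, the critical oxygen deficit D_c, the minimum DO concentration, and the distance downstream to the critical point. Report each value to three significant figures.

With k_r/k_1 = 7.904 and 1 − D₀(k_r−k_1)/(k_1 L₀) = 0.5276,
t_c = ln(7.904 × 0.5276) / (0.909 − 0.115) = ln(4.170) / 0.7940 = 1.428/0.7940 = 1.798 d.
D_c = (k_1/k_r) L₀ e^(−k_1 t_c) = (0.115/0.909) × 22.8 × e^(−0.115×1.798) = 0.1265 × 22.8 × 0.8132 = 2.346 mg/L.
Minimum DO = C_s − D_c = 10.3 − 2.346 = 7.954 mg/L.
x_c = v t_c = 0.713 m/s × 1.798 d × 86400 s/d = 110800 m ≈ 111 km.

t_c ≈ 1.80 d; D_c ≈ 2.35 mg/L; min DO ≈ 7.95 mg/L; x_c ≈ 111 km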